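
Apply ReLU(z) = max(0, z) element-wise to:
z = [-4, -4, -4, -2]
h = [0, 0, 0, 0]

ReLU applied element-wise: max(0,-4)=0, max(0,-4)=0, max(0,-4)=0, max(0,-2)=0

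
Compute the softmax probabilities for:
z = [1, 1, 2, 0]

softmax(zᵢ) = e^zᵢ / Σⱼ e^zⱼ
p = [0.1966, 0.1966, 0.5344, 0.0723]

exp(z) = [2.718, 2.718, 7.389, 1]
Sum = 13.83
p = [0.1966, 0.1966, 0.5344, 0.0723]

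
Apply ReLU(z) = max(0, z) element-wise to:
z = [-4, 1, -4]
h = [0, 1, 0]

ReLU applied element-wise: max(0,-4)=0, max(0,1)=1, max(0,-4)=0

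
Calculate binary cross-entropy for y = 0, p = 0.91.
L = 2.408

L = -0·log(0.91) - 1·log(0.09) = -log(0.09) = 2.408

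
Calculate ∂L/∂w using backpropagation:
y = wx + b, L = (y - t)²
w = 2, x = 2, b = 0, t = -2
∂L/∂w = 24

y = wx + b = (2)(2) + 0 = 4
∂L/∂y = 2(y - t) = 2(4 - -2) = 12
∂y/∂w = x = 2
∂L/∂w = ∂L/∂y · ∂y/∂w = 12 × 2 = 24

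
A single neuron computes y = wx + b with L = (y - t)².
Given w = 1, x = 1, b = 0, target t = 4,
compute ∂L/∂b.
∂L/∂b = -6

y = wx + b = (1)(1) + 0 = 1
∂L/∂y = 2(y - t) = 2(1 - 4) = -6
∂y/∂b = 1
∂L/∂b = ∂L/∂y · ∂y/∂b = -6 × 1 = -6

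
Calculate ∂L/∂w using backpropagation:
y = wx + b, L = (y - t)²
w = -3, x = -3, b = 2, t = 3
∂L/∂w = -48

y = wx + b = (-3)(-3) + 2 = 11
∂L/∂y = 2(y - t) = 2(11 - 3) = 16
∂y/∂w = x = -3
∂L/∂w = ∂L/∂y · ∂y/∂w = 16 × -3 = -48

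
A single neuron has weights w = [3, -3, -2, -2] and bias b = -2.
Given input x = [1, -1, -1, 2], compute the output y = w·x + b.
y = 2

y = (3)(1) + (-3)(-1) + (-2)(-1) + (-2)(2) + -2 = 2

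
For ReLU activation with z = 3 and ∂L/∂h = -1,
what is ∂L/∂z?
∂L/∂z = -1

h = ReLU(3) = 3
Since z > 0: ∂h/∂z = 1
∂L/∂z = ∂L/∂h · ∂h/∂z = -1 × 1 = -1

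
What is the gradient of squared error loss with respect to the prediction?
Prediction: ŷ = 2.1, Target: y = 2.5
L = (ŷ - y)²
∂L/∂ŷ = -0.8

∂L/∂ŷ = 2(ŷ - y) = 2(2.1 - 2.5) = 2(-0.4) = -0.8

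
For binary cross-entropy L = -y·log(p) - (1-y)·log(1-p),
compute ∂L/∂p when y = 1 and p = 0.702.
∂L/∂p = -1.425

∂L/∂p = -y/p + (1-y)/(1-p) = -1/0.702 + 0 = -1.425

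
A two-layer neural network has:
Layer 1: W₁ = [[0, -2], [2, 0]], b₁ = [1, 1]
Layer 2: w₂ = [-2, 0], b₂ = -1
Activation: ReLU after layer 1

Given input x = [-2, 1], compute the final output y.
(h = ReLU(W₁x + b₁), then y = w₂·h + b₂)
y = -1

Layer 1 pre-activation: z₁ = [-1, -3]
After ReLU: h = [0, 0]
Layer 2 output: y = -2×0 + 0×0 + -1 = -1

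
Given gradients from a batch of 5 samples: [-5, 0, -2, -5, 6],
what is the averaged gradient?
Average gradient = -1.2

Average = (1/5)(-5 + 0 + -2 + -5 + 6) = -6/5 = -1.2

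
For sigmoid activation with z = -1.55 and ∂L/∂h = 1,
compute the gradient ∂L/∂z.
∂L/∂z = 0.1444

σ(-1.55) = 0.1751
σ'(-1.55) = σ(-1.55)(1 - σ(-1.55)) = 0.1751 × 0.8249 = 0.1444
∂L/∂z = ∂L/∂h · σ'(z) = 1 × 0.1444 = 0.1444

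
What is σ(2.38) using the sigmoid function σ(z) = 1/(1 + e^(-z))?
0.9153

sigmoid(2.38) = 1/(1 + e^(-2.38)) = 1/(1 + 0.09255) = 0.9153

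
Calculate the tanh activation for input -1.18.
-0.8275

tanh(-1.18) = (e^(-1.18) - e^(1.18))/(e^(-1.18) + e^(1.18)) = -0.8275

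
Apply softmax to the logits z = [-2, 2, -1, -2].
p = [0.0169, 0.9205, 0.0458, 0.0169]

exp(z) = [0.1353, 7.389, 0.3679, 0.1353]
Sum = 8.028
p = [0.0169, 0.9205, 0.0458, 0.0169]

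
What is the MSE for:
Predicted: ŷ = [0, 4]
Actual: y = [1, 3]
MSE = 1

MSE = (1/2)((0-1)² + (4-3)²) = (1/2)(1 + 1) = 1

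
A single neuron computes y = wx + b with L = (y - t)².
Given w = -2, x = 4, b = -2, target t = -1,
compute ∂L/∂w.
∂L/∂w = -72

y = wx + b = (-2)(4) + -2 = -10
∂L/∂y = 2(y - t) = 2(-10 - -1) = -18
∂y/∂w = x = 4
∂L/∂w = ∂L/∂y · ∂y/∂w = -18 × 4 = -72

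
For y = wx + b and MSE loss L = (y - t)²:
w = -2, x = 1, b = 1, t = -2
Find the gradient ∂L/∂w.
∂L/∂w = 2

y = wx + b = (-2)(1) + 1 = -1
∂L/∂y = 2(y - t) = 2(-1 - -2) = 2
∂y/∂w = x = 1
∂L/∂w = ∂L/∂y · ∂y/∂w = 2 × 1 = 2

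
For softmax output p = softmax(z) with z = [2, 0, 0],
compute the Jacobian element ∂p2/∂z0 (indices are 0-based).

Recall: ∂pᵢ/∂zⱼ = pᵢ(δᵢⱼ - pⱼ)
∂p2/∂z0 = -0.08382

p = softmax(z) = [0.787, 0.1065, 0.1065]
p2 = 0.1065, p0 = 0.787

∂p2/∂z0 = -p2 × p0 = -0.1065 × 0.787 = -0.08382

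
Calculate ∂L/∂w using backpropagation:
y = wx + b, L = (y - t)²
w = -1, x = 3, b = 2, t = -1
∂L/∂w = 0

y = wx + b = (-1)(3) + 2 = -1
∂L/∂y = 2(y - t) = 2(-1 - -1) = 0
∂y/∂w = x = 3
∂L/∂w = ∂L/∂y · ∂y/∂w = 0 × 3 = 0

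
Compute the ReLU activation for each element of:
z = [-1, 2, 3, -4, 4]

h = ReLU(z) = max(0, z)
h = [0, 2, 3, 0, 4]

ReLU applied element-wise: max(0,-1)=0, max(0,2)=2, max(0,3)=3, max(0,-4)=0, max(0,4)=4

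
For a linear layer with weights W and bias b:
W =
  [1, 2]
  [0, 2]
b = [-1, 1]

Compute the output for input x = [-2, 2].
y = [1, 5]

Wx = [1×-2 + 2×2, 0×-2 + 2×2]
   = [2, 4]
y = Wx + b = [2 + -1, 4 + 1] = [1, 5]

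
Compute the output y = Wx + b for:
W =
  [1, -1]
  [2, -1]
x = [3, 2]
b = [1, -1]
y = [2, 3]

Wx = [1×3 + -1×2, 2×3 + -1×2]
   = [1, 4]
y = Wx + b = [1 + 1, 4 + -1] = [2, 3]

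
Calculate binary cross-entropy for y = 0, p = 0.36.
L = 0.4463

L = -0·log(0.36) - 1·log(0.64) = -log(0.64) = 0.4463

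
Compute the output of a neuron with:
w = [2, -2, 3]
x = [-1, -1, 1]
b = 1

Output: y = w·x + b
y = 4

y = (2)(-1) + (-2)(-1) + (3)(1) + 1 = 4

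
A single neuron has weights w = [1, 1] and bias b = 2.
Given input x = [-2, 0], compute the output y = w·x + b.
y = 0

y = (1)(-2) + (1)(0) + 2 = 0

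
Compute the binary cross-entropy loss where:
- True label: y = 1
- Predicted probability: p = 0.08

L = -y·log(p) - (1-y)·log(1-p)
L = 2.526

L = -1·log(0.08) - 0·log(0.92) = -log(0.08) = 2.526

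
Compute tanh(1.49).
0.9033

tanh(1.49) = (e^(1.49) - e^(-1.49))/(e^(1.49) + e^(-1.49)) = 0.9033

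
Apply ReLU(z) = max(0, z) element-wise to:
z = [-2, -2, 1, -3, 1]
h = [0, 0, 1, 0, 1]

ReLU applied element-wise: max(0,-2)=0, max(0,-2)=0, max(0,1)=1, max(0,-3)=0, max(0,1)=1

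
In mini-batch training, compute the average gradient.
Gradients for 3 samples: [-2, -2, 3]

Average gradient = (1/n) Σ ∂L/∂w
Average gradient = -0.3333

Average = (1/3)(-2 + -2 + 3) = -1/3 = -0.3333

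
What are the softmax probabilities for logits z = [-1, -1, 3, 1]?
p = [0.0156, 0.0156, 0.8533, 0.1155]

exp(z) = [0.3679, 0.3679, 20.09, 2.718]
Sum = 23.54
p = [0.0156, 0.0156, 0.8533, 0.1155]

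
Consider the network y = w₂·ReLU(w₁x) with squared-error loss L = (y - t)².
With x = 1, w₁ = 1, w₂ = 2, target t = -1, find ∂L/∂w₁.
∂L/∂w₁ = 12

Forward pass:
z = w₁x = 1×1 = 1
h = ReLU(1) = 1
y = w₂h = 2×1 = 2

Backward pass:
∂L/∂y = 2(y - t) = 2(2 - -1) = 6
∂y/∂h = w₂ = 2
∂h/∂z = 1 (ReLU derivative)
∂z/∂w₁ = x = 1

∂L/∂w₁ = 6 × 2 × 1 × 1 = 12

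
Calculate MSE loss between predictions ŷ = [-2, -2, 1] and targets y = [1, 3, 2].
MSE = 11.67

MSE = (1/3)((-2-1)² + (-2-3)² + (1-2)²) = (1/3)(9 + 25 + 1) = 11.67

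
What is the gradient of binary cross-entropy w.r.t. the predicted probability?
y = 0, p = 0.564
∂L/∂p = 2.294

∂L/∂p = -y/p + (1-y)/(1-p) = 0 + 1/0.436 = 2.294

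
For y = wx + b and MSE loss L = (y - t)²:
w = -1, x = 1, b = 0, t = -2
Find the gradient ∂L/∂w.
∂L/∂w = 2

y = wx + b = (-1)(1) + 0 = -1
∂L/∂y = 2(y - t) = 2(-1 - -2) = 2
∂y/∂w = x = 1
∂L/∂w = ∂L/∂y · ∂y/∂w = 2 × 1 = 2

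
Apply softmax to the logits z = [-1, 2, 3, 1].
p = [0.012, 0.2418, 0.6572, 0.0889]

exp(z) = [0.3679, 7.389, 20.09, 2.718]
Sum = 30.56
p = [0.012, 0.2418, 0.6572, 0.0889]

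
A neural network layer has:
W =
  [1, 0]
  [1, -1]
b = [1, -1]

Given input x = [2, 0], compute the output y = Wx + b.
y = [3, 1]

Wx = [1×2 + 0×0, 1×2 + -1×0]
   = [2, 2]
y = Wx + b = [2 + 1, 2 + -1] = [3, 1]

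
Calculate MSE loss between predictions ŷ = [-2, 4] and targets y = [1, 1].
MSE = 9

MSE = (1/2)((-2-1)² + (4-1)²) = (1/2)(9 + 9) = 9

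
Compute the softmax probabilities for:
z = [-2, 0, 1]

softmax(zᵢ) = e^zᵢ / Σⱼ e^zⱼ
p = [0.0351, 0.2595, 0.7054]

exp(z) = [0.1353, 1, 2.718]
Sum = 3.854
p = [0.0351, 0.2595, 0.7054]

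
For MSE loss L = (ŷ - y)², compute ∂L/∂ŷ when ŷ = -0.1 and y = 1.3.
∂L/∂ŷ = -2.8

∂L/∂ŷ = 2(ŷ - y) = 2(-0.1 - 1.3) = 2(-1.4) = -2.8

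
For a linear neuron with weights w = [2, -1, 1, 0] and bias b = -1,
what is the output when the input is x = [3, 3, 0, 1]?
y = 2

y = (2)(3) + (-1)(3) + (1)(0) + (0)(1) + -1 = 2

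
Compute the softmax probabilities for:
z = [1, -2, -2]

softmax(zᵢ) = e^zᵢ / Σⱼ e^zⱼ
p = [0.9094, 0.0453, 0.0453]

exp(z) = [2.718, 0.1353, 0.1353]
Sum = 2.989
p = [0.9094, 0.0453, 0.0453]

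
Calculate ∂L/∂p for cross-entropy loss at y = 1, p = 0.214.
∂L/∂p = -4.673

∂L/∂p = -y/p + (1-y)/(1-p) = -1/0.214 + 0 = -4.673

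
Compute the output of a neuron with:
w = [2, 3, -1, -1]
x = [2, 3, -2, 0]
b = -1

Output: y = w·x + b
y = 14

y = (2)(2) + (3)(3) + (-1)(-2) + (-1)(0) + -1 = 14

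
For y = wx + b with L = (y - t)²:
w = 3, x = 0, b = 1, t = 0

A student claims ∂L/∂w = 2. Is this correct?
Incorrect

y = (3)(0) + 1 = 1
∂L/∂y = 2(y - t) = 2(1 - 0) = 2
∂y/∂w = x = 0
∂L/∂w = 2 × 0 = 0

Claimed value: 2
Incorrect: The correct gradient is 0.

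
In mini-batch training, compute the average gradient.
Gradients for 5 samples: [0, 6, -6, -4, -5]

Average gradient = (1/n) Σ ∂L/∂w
Average gradient = -1.8

Average = (1/5)(0 + 6 + -6 + -4 + -5) = -9/5 = -1.8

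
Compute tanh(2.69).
0.9908

tanh(2.69) = (e^(2.69) - e^(-2.69))/(e^(2.69) + e^(-2.69)) = 0.9908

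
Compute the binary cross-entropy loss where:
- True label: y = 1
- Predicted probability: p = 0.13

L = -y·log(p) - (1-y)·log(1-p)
L = 2.04

L = -1·log(0.13) - 0·log(0.87) = -log(0.13) = 2.04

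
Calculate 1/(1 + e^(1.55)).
0.1751

sigmoid(-1.55) = 1/(1 + e^(1.55)) = 1/(1 + 4.711) = 0.1751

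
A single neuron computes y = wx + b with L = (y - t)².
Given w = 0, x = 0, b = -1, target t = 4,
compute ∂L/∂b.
∂L/∂b = -10

y = wx + b = (0)(0) + -1 = -1
∂L/∂y = 2(y - t) = 2(-1 - 4) = -10
∂y/∂b = 1
∂L/∂b = ∂L/∂y · ∂y/∂b = -10 × 1 = -10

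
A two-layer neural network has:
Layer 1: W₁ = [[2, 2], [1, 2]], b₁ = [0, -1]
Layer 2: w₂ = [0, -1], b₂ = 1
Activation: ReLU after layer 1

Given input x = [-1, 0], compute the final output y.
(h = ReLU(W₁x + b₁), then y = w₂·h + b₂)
y = 1

Layer 1 pre-activation: z₁ = [-2, -2]
After ReLU: h = [0, 0]
Layer 2 output: y = 0×0 + -1×0 + 1 = 1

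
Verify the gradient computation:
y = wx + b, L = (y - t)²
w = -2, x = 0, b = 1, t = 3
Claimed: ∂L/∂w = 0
Correct

y = (-2)(0) + 1 = 1
∂L/∂y = 2(y - t) = 2(1 - 3) = -4
∂y/∂w = x = 0
∂L/∂w = -4 × 0 = 0

Claimed value: 0
Correct: The correct gradient is 0.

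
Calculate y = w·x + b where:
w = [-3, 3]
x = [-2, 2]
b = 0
y = 12

y = (-3)(-2) + (3)(2) + 0 = 12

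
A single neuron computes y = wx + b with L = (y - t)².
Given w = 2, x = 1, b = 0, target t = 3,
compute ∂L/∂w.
∂L/∂w = -2

y = wx + b = (2)(1) + 0 = 2
∂L/∂y = 2(y - t) = 2(2 - 3) = -2
∂y/∂w = x = 1
∂L/∂w = ∂L/∂y · ∂y/∂w = -2 × 1 = -2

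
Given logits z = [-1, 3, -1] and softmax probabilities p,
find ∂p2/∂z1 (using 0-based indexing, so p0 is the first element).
∂p2/∂z1 = -0.01704

p = softmax(z) = [0.01767, 0.9647, 0.01767]
p2 = 0.01767, p1 = 0.9647

∂p2/∂z1 = -p2 × p1 = -0.01767 × 0.9647 = -0.01704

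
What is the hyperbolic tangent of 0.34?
0.3275

tanh(0.34) = (e^(0.34) - e^(-0.34))/(e^(0.34) + e^(-0.34)) = 0.3275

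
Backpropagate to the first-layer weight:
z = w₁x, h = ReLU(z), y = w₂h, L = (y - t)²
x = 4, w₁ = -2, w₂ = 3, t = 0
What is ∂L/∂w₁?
∂L/∂w₁ = 0

Forward pass:
z = w₁x = -2×4 = -8
h = ReLU(-8) = 0
y = w₂h = 3×0 = 0

Backward pass:
∂L/∂y = 2(y - t) = 2(0 - 0) = 0
∂y/∂h = w₂ = 3
∂h/∂z = 0 (ReLU derivative)
∂z/∂w₁ = x = 4

∂L/∂w₁ = 0 × 3 × 0 × 4 = 0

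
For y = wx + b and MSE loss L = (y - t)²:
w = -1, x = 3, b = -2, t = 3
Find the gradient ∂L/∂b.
∂L/∂b = -16

y = wx + b = (-1)(3) + -2 = -5
∂L/∂y = 2(y - t) = 2(-5 - 3) = -16
∂y/∂b = 1
∂L/∂b = ∂L/∂y · ∂y/∂b = -16 × 1 = -16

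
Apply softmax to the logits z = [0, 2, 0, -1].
p = [0.1025, 0.7573, 0.1025, 0.0377]

exp(z) = [1, 7.389, 1, 0.3679]
Sum = 9.757
p = [0.1025, 0.7573, 0.1025, 0.0377]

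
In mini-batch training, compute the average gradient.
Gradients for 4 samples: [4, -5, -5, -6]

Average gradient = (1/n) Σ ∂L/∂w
Average gradient = -3

Average = (1/4)(4 + -5 + -5 + -6) = -12/4 = -3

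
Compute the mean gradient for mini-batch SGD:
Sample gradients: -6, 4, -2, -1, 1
Average gradient = -0.8

Average = (1/5)(-6 + 4 + -2 + -1 + 1) = -4/5 = -0.8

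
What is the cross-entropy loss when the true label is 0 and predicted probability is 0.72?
L = 1.273

L = -0·log(0.72) - 1·log(0.28) = -log(0.28) = 1.273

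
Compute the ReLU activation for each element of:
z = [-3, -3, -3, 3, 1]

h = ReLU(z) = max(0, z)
h = [0, 0, 0, 3, 1]

ReLU applied element-wise: max(0,-3)=0, max(0,-3)=0, max(0,-3)=0, max(0,3)=3, max(0,1)=1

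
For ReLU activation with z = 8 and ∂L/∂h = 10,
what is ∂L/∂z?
∂L/∂z = 10

h = ReLU(8) = 8
Since z > 0: ∂h/∂z = 1
∂L/∂z = ∂L/∂h · ∂h/∂z = 10 × 1 = 10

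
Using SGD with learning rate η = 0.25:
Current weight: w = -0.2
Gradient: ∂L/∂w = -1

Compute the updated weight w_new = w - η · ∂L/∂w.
w_new = 0.05

w_new = w - η·∂L/∂w = -0.2 - 0.25×(-1) = -0.2 - (-0.25) = 0.05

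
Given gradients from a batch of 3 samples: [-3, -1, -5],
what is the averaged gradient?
Average gradient = -3

Average = (1/3)(-3 + -1 + -5) = -9/3 = -3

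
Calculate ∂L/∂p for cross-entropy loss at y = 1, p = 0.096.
∂L/∂p = -10.42

∂L/∂p = -y/p + (1-y)/(1-p) = -1/0.096 + 0 = -10.42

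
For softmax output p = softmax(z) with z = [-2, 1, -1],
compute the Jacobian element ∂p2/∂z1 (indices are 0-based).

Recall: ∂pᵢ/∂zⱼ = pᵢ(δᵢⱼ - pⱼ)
∂p2/∂z1 = -0.09636

p = softmax(z) = [0.04201, 0.8438, 0.1142]
p2 = 0.1142, p1 = 0.8438

∂p2/∂z1 = -p2 × p1 = -0.1142 × 0.8438 = -0.09636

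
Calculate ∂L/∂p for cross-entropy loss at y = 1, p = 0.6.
∂L/∂p = -1.667

∂L/∂p = -y/p + (1-y)/(1-p) = -1/0.6 + 0 = -1.667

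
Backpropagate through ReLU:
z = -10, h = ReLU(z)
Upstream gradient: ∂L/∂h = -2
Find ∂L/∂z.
∂L/∂z = 0

h = ReLU(-10) = 0
Since z < 0: ∂h/∂z = 0
∂L/∂z = ∂L/∂h · ∂h/∂z = -2 × 0 = 0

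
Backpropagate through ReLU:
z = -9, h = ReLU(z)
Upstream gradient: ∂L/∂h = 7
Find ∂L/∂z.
∂L/∂z = 0

h = ReLU(-9) = 0
Since z < 0: ∂h/∂z = 0
∂L/∂z = ∂L/∂h · ∂h/∂z = 7 × 0 = 0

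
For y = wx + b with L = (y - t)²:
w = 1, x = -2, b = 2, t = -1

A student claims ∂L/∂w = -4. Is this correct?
Correct

y = (1)(-2) + 2 = 0
∂L/∂y = 2(y - t) = 2(0 - -1) = 2
∂y/∂w = x = -2
∂L/∂w = 2 × -2 = -4

Claimed value: -4
Correct: The correct gradient is -4.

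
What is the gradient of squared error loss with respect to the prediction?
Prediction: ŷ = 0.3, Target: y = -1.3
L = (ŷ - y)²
∂L/∂ŷ = 3.2

∂L/∂ŷ = 2(ŷ - y) = 2(0.3 - -1.3) = 2(1.6) = 3.2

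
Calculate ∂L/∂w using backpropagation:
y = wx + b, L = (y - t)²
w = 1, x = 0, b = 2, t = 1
∂L/∂w = 0

y = wx + b = (1)(0) + 2 = 2
∂L/∂y = 2(y - t) = 2(2 - 1) = 2
∂y/∂w = x = 0
∂L/∂w = ∂L/∂y · ∂y/∂w = 2 × 0 = 0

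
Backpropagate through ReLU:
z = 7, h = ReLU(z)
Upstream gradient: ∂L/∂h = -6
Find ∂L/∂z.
∂L/∂z = -6

h = ReLU(7) = 7
Since z > 0: ∂h/∂z = 1
∂L/∂z = ∂L/∂h · ∂h/∂z = -6 × 1 = -6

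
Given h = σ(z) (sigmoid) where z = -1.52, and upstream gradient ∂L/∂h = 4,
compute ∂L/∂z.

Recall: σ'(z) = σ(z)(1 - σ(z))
∂L/∂z = 0.589

σ(-1.52) = 0.1795
σ'(-1.52) = σ(-1.52)(1 - σ(-1.52)) = 0.1795 × 0.8205 = 0.1473
∂L/∂z = ∂L/∂h · σ'(z) = 4 × 0.1473 = 0.589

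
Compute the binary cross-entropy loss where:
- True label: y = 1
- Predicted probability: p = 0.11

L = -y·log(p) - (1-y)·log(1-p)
L = 2.207

L = -1·log(0.11) - 0·log(0.89) = -log(0.11) = 2.207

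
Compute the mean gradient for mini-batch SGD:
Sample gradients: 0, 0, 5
Average gradient = 1.667

Average = (1/3)(0 + 0 + 5) = 5/3 = 1.667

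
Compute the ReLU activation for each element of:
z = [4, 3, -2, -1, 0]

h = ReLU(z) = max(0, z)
h = [4, 3, 0, 0, 0]

ReLU applied element-wise: max(0,4)=4, max(0,3)=3, max(0,-2)=0, max(0,-1)=0, max(0,0)=0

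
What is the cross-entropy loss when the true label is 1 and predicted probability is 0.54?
L = 0.6162

L = -1·log(0.54) - 0·log(0.46) = -log(0.54) = 0.6162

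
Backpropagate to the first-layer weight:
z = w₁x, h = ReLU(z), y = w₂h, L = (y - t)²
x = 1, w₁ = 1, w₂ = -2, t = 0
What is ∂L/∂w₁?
∂L/∂w₁ = 8

Forward pass:
z = w₁x = 1×1 = 1
h = ReLU(1) = 1
y = w₂h = -2×1 = -2

Backward pass:
∂L/∂y = 2(y - t) = 2(-2 - 0) = -4
∂y/∂h = w₂ = -2
∂h/∂z = 1 (ReLU derivative)
∂z/∂w₁ = x = 1

∂L/∂w₁ = -4 × -2 × 1 × 1 = 8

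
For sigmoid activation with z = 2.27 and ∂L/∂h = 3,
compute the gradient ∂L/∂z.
∂L/∂z = 0.2546

σ(2.27) = 0.9064
σ'(2.27) = σ(2.27)(1 - σ(2.27)) = 0.9064 × 0.09364 = 0.08487
∂L/∂z = ∂L/∂h · σ'(z) = 3 × 0.08487 = 0.2546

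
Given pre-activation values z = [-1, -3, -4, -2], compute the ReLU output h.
h = [0, 0, 0, 0]

ReLU applied element-wise: max(0,-1)=0, max(0,-3)=0, max(0,-4)=0, max(0,-2)=0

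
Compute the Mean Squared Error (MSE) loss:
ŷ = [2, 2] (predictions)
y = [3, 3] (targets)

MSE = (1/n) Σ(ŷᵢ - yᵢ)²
MSE = 1

MSE = (1/2)((2-3)² + (2-3)²) = (1/2)(1 + 1) = 1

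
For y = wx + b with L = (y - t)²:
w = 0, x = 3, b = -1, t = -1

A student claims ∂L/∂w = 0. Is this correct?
Correct

y = (0)(3) + -1 = -1
∂L/∂y = 2(y - t) = 2(-1 - -1) = 0
∂y/∂w = x = 3
∂L/∂w = 0 × 3 = 0

Claimed value: 0
Correct: The correct gradient is 0.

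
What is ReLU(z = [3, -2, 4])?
h = [3, 0, 4]

ReLU applied element-wise: max(0,3)=3, max(0,-2)=0, max(0,4)=4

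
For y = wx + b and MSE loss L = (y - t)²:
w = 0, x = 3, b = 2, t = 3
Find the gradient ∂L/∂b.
∂L/∂b = -2

y = wx + b = (0)(3) + 2 = 2
∂L/∂y = 2(y - t) = 2(2 - 3) = -2
∂y/∂b = 1
∂L/∂b = ∂L/∂y · ∂y/∂b = -2 × 1 = -2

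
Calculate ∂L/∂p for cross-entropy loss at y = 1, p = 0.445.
∂L/∂p = -2.247

∂L/∂p = -y/p + (1-y)/(1-p) = -1/0.445 + 0 = -2.247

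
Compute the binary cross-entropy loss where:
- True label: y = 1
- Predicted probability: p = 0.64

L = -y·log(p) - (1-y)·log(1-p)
L = 0.4463

L = -1·log(0.64) - 0·log(0.36) = -log(0.64) = 0.4463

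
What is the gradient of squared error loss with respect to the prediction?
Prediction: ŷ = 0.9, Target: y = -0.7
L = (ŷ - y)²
∂L/∂ŷ = 3.2

∂L/∂ŷ = 2(ŷ - y) = 2(0.9 - -0.7) = 2(1.6) = 3.2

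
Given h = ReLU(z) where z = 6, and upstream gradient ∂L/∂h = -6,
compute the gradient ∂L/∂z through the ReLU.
∂L/∂z = -6

h = ReLU(6) = 6
Since z > 0: ∂h/∂z = 1
∂L/∂z = ∂L/∂h · ∂h/∂z = -6 × 1 = -6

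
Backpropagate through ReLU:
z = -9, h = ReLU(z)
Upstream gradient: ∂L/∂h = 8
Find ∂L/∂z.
∂L/∂z = 0

h = ReLU(-9) = 0
Since z < 0: ∂h/∂z = 0
∂L/∂z = ∂L/∂h · ∂h/∂z = 8 × 0 = 0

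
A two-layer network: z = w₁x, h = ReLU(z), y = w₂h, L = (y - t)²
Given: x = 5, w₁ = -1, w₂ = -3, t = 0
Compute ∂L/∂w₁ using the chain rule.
∂L/∂w₁ = 0

Forward pass:
z = w₁x = -1×5 = -5
h = ReLU(-5) = 0
y = w₂h = -3×0 = 0

Backward pass:
∂L/∂y = 2(y - t) = 2(0 - 0) = 0
∂y/∂h = w₂ = -3
∂h/∂z = 0 (ReLU derivative)
∂z/∂w₁ = x = 5

∂L/∂w₁ = 0 × -3 × 0 × 5 = 0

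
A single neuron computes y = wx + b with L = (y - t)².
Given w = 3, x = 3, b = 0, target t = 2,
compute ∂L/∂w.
∂L/∂w = 42

y = wx + b = (3)(3) + 0 = 9
∂L/∂y = 2(y - t) = 2(9 - 2) = 14
∂y/∂w = x = 3
∂L/∂w = ∂L/∂y · ∂y/∂w = 14 × 3 = 42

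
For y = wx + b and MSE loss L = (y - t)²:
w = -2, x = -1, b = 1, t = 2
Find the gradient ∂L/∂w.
∂L/∂w = -2

y = wx + b = (-2)(-1) + 1 = 3
∂L/∂y = 2(y - t) = 2(3 - 2) = 2
∂y/∂w = x = -1
∂L/∂w = ∂L/∂y · ∂y/∂w = 2 × -1 = -2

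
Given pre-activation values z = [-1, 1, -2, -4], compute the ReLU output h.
h = [0, 1, 0, 0]

ReLU applied element-wise: max(0,-1)=0, max(0,1)=1, max(0,-2)=0, max(0,-4)=0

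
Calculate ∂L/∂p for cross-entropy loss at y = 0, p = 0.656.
∂L/∂p = 2.907

∂L/∂p = -y/p + (1-y)/(1-p) = 0 + 1/0.344 = 2.907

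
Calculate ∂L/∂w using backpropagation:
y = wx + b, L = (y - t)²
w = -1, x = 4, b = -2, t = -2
∂L/∂w = -32

y = wx + b = (-1)(4) + -2 = -6
∂L/∂y = 2(y - t) = 2(-6 - -2) = -8
∂y/∂w = x = 4
∂L/∂w = ∂L/∂y · ∂y/∂w = -8 × 4 = -32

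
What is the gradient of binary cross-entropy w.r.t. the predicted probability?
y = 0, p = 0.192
∂L/∂p = 1.238

∂L/∂p = -y/p + (1-y)/(1-p) = 0 + 1/0.808 = 1.238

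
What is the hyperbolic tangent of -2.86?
-0.9935

tanh(-2.86) = (e^(-2.86) - e^(2.86))/(e^(-2.86) + e^(2.86)) = -0.9935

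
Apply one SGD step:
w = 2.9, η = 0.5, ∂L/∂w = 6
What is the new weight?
w_new = -0.1

w_new = w - η·∂L/∂w = 2.9 - 0.5×(6) = 2.9 - (3) = -0.1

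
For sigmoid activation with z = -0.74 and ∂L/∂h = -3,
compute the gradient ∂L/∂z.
∂L/∂z = -0.656

σ(-0.74) = 0.323
σ'(-0.74) = σ(-0.74)(1 - σ(-0.74)) = 0.323 × 0.677 = 0.2187
∂L/∂z = ∂L/∂h · σ'(z) = -3 × 0.2187 = -0.656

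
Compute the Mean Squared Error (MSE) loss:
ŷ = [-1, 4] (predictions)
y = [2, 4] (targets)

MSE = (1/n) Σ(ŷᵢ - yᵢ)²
MSE = 4.5

MSE = (1/2)((-1-2)² + (4-4)²) = (1/2)(9 + 0) = 4.5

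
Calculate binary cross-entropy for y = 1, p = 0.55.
L = 0.5978

L = -1·log(0.55) - 0·log(0.45) = -log(0.55) = 0.5978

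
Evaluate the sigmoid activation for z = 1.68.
0.8429

sigmoid(1.68) = 1/(1 + e^(-1.68)) = 1/(1 + 0.1864) = 0.8429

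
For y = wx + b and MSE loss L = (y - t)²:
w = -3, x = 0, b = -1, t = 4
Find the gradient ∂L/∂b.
∂L/∂b = -10

y = wx + b = (-3)(0) + -1 = -1
∂L/∂y = 2(y - t) = 2(-1 - 4) = -10
∂y/∂b = 1
∂L/∂b = ∂L/∂y · ∂y/∂b = -10 × 1 = -10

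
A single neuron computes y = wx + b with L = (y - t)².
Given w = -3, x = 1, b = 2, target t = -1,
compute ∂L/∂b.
∂L/∂b = 0

y = wx + b = (-3)(1) + 2 = -1
∂L/∂y = 2(y - t) = 2(-1 - -1) = 0
∂y/∂b = 1
∂L/∂b = ∂L/∂y · ∂y/∂b = 0 × 1 = 0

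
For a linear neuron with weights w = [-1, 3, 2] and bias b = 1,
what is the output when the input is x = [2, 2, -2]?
y = 1

y = (-1)(2) + (3)(2) + (2)(-2) + 1 = 1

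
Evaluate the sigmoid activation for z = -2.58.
0.07044

sigmoid(-2.58) = 1/(1 + e^(2.58)) = 1/(1 + 13.2) = 0.07044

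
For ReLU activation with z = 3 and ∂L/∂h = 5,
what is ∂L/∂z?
∂L/∂z = 5

h = ReLU(3) = 3
Since z > 0: ∂h/∂z = 1
∂L/∂z = ∂L/∂h · ∂h/∂z = 5 × 1 = 5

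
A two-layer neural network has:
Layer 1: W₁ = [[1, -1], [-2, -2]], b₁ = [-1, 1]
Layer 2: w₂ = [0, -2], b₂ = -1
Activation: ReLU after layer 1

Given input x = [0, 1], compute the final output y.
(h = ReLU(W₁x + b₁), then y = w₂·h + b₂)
y = -1

Layer 1 pre-activation: z₁ = [-2, -1]
After ReLU: h = [0, 0]
Layer 2 output: y = 0×0 + -2×0 + -1 = -1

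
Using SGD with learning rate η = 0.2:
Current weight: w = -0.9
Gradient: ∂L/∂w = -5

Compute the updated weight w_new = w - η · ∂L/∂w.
w_new = 0.1

w_new = w - η·∂L/∂w = -0.9 - 0.2×(-5) = -0.9 - (-1) = 0.1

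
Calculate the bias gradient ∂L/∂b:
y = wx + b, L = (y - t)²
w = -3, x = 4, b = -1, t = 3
∂L/∂b = -32

y = wx + b = (-3)(4) + -1 = -13
∂L/∂y = 2(y - t) = 2(-13 - 3) = -32
∂y/∂b = 1
∂L/∂b = ∂L/∂y · ∂y/∂b = -32 × 1 = -32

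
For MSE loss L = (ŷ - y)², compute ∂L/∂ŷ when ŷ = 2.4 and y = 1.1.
∂L/∂ŷ = 2.6

∂L/∂ŷ = 2(ŷ - y) = 2(2.4 - 1.1) = 2(1.3) = 2.6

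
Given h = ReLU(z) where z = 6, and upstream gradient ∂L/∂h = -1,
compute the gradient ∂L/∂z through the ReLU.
∂L/∂z = -1

h = ReLU(6) = 6
Since z > 0: ∂h/∂z = 1
∂L/∂z = ∂L/∂h · ∂h/∂z = -1 × 1 = -1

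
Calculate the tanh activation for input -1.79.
-0.9458

tanh(-1.79) = (e^(-1.79) - e^(1.79))/(e^(-1.79) + e^(1.79)) = -0.9458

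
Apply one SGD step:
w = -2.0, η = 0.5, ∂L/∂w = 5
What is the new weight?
w_new = -4.5

w_new = w - η·∂L/∂w = -2.0 - 0.5×(5) = -2.0 - (2.5) = -4.5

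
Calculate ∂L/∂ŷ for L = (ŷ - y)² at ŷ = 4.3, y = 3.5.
∂L/∂ŷ = 1.6

∂L/∂ŷ = 2(ŷ - y) = 2(4.3 - 3.5) = 2(0.8) = 1.6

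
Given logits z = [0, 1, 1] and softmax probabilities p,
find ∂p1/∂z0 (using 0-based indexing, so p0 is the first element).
∂p1/∂z0 = -0.06561

p = softmax(z) = [0.1554, 0.4223, 0.4223]
p1 = 0.4223, p0 = 0.1554

∂p1/∂z0 = -p1 × p0 = -0.4223 × 0.1554 = -0.06561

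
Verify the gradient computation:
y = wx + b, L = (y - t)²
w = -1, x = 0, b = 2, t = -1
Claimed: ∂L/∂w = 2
Incorrect

y = (-1)(0) + 2 = 2
∂L/∂y = 2(y - t) = 2(2 - -1) = 6
∂y/∂w = x = 0
∂L/∂w = 6 × 0 = 0

Claimed value: 2
Incorrect: The correct gradient is 0.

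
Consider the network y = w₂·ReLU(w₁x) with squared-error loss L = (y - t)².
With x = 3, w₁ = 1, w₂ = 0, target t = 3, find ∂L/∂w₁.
∂L/∂w₁ = 0

Forward pass:
z = w₁x = 1×3 = 3
h = ReLU(3) = 3
y = w₂h = 0×3 = 0

Backward pass:
∂L/∂y = 2(y - t) = 2(0 - 3) = -6
∂y/∂h = w₂ = 0
∂h/∂z = 1 (ReLU derivative)
∂z/∂w₁ = x = 3

∂L/∂w₁ = -6 × 0 × 1 × 3 = 0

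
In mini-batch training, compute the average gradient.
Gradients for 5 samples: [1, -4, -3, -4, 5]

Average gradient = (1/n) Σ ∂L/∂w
Average gradient = -1

Average = (1/5)(1 + -4 + -3 + -4 + 5) = -5/5 = -1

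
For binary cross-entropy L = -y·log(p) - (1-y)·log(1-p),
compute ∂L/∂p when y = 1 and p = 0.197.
∂L/∂p = -5.076

∂L/∂p = -y/p + (1-y)/(1-p) = -1/0.197 + 0 = -5.076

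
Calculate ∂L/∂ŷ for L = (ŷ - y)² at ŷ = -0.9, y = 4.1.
∂L/∂ŷ = -10.0

∂L/∂ŷ = 2(ŷ - y) = 2(-0.9 - 4.1) = 2(-5.0) = -10.0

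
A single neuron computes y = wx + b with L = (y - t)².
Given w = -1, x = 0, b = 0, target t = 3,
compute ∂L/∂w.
∂L/∂w = 0

y = wx + b = (-1)(0) + 0 = 0
∂L/∂y = 2(y - t) = 2(0 - 3) = -6
∂y/∂w = x = 0
∂L/∂w = ∂L/∂y · ∂y/∂w = -6 × 0 = 0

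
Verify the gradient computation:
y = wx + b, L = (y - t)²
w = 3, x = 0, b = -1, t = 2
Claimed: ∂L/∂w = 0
Correct

y = (3)(0) + -1 = -1
∂L/∂y = 2(y - t) = 2(-1 - 2) = -6
∂y/∂w = x = 0
∂L/∂w = -6 × 0 = 0

Claimed value: 0
Correct: The correct gradient is 0.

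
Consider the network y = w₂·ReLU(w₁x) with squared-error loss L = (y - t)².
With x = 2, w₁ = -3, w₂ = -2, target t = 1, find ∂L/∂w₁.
∂L/∂w₁ = 0

Forward pass:
z = w₁x = -3×2 = -6
h = ReLU(-6) = 0
y = w₂h = -2×0 = 0

Backward pass:
∂L/∂y = 2(y - t) = 2(0 - 1) = -2
∂y/∂h = w₂ = -2
∂h/∂z = 0 (ReLU derivative)
∂z/∂w₁ = x = 2

∂L/∂w₁ = -2 × -2 × 0 × 2 = 0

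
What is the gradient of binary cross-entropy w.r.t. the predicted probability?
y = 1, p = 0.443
∂L/∂p = -2.257

∂L/∂p = -y/p + (1-y)/(1-p) = -1/0.443 + 0 = -2.257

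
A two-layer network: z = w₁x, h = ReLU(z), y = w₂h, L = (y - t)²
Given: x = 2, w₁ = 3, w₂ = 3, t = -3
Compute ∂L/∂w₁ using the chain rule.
∂L/∂w₁ = 252

Forward pass:
z = w₁x = 3×2 = 6
h = ReLU(6) = 6
y = w₂h = 3×6 = 18

Backward pass:
∂L/∂y = 2(y - t) = 2(18 - -3) = 42
∂y/∂h = w₂ = 3
∂h/∂z = 1 (ReLU derivative)
∂z/∂w₁ = x = 2

∂L/∂w₁ = 42 × 3 × 1 × 2 = 252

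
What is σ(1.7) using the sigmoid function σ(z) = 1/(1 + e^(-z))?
0.8455

sigmoid(1.7) = 1/(1 + e^(-1.7)) = 1/(1 + 0.1827) = 0.8455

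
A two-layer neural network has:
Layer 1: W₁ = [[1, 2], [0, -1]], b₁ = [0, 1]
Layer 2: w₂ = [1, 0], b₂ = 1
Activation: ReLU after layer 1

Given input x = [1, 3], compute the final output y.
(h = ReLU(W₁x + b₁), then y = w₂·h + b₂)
y = 8

Layer 1 pre-activation: z₁ = [7, -2]
After ReLU: h = [7, 0]
Layer 2 output: y = 1×7 + 0×0 + 1 = 8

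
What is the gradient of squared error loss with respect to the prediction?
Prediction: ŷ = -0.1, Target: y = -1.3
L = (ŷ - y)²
∂L/∂ŷ = 2.4

∂L/∂ŷ = 2(ŷ - y) = 2(-0.1 - -1.3) = 2(1.2) = 2.4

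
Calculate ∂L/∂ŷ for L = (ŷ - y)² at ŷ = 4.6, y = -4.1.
∂L/∂ŷ = 17.4

∂L/∂ŷ = 2(ŷ - y) = 2(4.6 - -4.1) = 2(8.7) = 17.4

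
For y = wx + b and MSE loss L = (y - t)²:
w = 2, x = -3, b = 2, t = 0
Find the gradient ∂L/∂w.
∂L/∂w = 24

y = wx + b = (2)(-3) + 2 = -4
∂L/∂y = 2(y - t) = 2(-4 - 0) = -8
∂y/∂w = x = -3
∂L/∂w = ∂L/∂y · ∂y/∂w = -8 × -3 = 24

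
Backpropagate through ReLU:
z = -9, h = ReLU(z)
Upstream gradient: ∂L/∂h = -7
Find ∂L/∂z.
∂L/∂z = 0

h = ReLU(-9) = 0
Since z < 0: ∂h/∂z = 0
∂L/∂z = ∂L/∂h · ∂h/∂z = -7 × 0 = 0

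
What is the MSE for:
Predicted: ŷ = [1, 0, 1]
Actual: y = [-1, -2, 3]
MSE = 4

MSE = (1/3)((1--1)² + (0--2)² + (1-3)²) = (1/3)(4 + 4 + 4) = 4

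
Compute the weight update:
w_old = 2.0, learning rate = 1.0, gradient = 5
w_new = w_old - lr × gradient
w_new = -3

w_new = w - η·∂L/∂w = 2.0 - 1.0×(5) = 2.0 - (5) = -3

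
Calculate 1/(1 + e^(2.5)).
0.07586

sigmoid(-2.5) = 1/(1 + e^(2.5)) = 1/(1 + 12.18) = 0.07586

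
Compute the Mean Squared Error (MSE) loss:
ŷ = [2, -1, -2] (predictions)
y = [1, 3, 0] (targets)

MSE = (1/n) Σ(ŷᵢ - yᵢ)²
MSE = 7

MSE = (1/3)((2-1)² + (-1-3)² + (-2-0)²) = (1/3)(1 + 16 + 4) = 7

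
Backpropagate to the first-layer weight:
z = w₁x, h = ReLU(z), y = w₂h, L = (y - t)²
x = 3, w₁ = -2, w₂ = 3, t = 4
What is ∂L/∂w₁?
∂L/∂w₁ = 0

Forward pass:
z = w₁x = -2×3 = -6
h = ReLU(-6) = 0
y = w₂h = 3×0 = 0

Backward pass:
∂L/∂y = 2(y - t) = 2(0 - 4) = -8
∂y/∂h = w₂ = 3
∂h/∂z = 0 (ReLU derivative)
∂z/∂w₁ = x = 3

∂L/∂w₁ = -8 × 3 × 0 × 3 = 0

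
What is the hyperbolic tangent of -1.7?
-0.9354

tanh(-1.7) = (e^(-1.7) - e^(1.7))/(e^(-1.7) + e^(1.7)) = -0.9354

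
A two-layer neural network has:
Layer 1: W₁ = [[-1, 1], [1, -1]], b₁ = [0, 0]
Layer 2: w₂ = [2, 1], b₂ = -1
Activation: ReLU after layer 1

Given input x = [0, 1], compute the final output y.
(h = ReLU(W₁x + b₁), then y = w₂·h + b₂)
y = 1

Layer 1 pre-activation: z₁ = [1, -1]
After ReLU: h = [1, 0]
Layer 2 output: y = 2×1 + 1×0 + -1 = 1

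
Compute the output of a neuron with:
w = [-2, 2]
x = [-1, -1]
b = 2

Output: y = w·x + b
y = 2

y = (-2)(-1) + (2)(-1) + 2 = 2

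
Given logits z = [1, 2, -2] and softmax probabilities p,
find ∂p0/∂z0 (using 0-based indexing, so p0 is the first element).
∂p0/∂z0 = 0.195

p = softmax(z) = [0.2654, 0.7214, 0.01321]
p0 = 0.2654

∂p0/∂z0 = p0(1 - p0) = 0.2654 × (1 - 0.2654) = 0.195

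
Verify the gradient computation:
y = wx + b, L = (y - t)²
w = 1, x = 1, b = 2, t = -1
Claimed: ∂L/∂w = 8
Correct

y = (1)(1) + 2 = 3
∂L/∂y = 2(y - t) = 2(3 - -1) = 8
∂y/∂w = x = 1
∂L/∂w = 8 × 1 = 8

Claimed value: 8
Correct: The correct gradient is 8.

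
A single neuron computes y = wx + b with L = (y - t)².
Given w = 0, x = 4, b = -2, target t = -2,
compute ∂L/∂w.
∂L/∂w = 0

y = wx + b = (0)(4) + -2 = -2
∂L/∂y = 2(y - t) = 2(-2 - -2) = 0
∂y/∂w = x = 4
∂L/∂w = ∂L/∂y · ∂y/∂w = 0 × 4 = 0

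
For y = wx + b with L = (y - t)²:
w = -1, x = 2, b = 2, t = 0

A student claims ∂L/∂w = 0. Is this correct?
Correct

y = (-1)(2) + 2 = 0
∂L/∂y = 2(y - t) = 2(0 - 0) = 0
∂y/∂w = x = 2
∂L/∂w = 0 × 2 = 0

Claimed value: 0
Correct: The correct gradient is 0.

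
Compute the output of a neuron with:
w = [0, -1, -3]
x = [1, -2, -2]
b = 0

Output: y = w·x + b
y = 8

y = (0)(1) + (-1)(-2) + (-3)(-2) + 0 = 8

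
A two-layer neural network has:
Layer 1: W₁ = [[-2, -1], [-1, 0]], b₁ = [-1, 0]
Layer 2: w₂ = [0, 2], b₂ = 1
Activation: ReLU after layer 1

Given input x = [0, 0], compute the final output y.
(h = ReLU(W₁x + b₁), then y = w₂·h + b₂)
y = 1

Layer 1 pre-activation: z₁ = [-1, 0]
After ReLU: h = [0, 0]
Layer 2 output: y = 0×0 + 2×0 + 1 = 1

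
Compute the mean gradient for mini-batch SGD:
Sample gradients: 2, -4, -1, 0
Average gradient = -0.75

Average = (1/4)(2 + -4 + -1 + 0) = -3/4 = -0.75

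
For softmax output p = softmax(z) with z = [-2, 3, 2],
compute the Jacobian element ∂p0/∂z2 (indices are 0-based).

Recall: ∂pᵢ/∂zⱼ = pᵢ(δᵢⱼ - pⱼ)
∂p0/∂z2 = -0.001312

p = softmax(z) = [0.004902, 0.7275, 0.2676]
p0 = 0.004902, p2 = 0.2676

∂p0/∂z2 = -p0 × p2 = -0.004902 × 0.2676 = -0.001312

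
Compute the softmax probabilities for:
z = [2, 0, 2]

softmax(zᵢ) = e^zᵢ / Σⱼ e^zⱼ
p = [0.4683, 0.0634, 0.4683]

exp(z) = [7.389, 1, 7.389]
Sum = 15.78
p = [0.4683, 0.0634, 0.4683]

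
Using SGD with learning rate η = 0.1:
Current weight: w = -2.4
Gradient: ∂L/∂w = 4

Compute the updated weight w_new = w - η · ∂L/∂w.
w_new = -2.8

w_new = w - η·∂L/∂w = -2.4 - 0.1×(4) = -2.4 - (0.4) = -2.8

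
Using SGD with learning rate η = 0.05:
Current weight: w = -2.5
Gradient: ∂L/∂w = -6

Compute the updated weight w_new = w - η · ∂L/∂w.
w_new = -2.2

w_new = w - η·∂L/∂w = -2.5 - 0.05×(-6) = -2.5 - (-0.3) = -2.2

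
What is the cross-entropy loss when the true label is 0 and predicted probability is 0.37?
L = 0.462

L = -0·log(0.37) - 1·log(0.63) = -log(0.63) = 0.462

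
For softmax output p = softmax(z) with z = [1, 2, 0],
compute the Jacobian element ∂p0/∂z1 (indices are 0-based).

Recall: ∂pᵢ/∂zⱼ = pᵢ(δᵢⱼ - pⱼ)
∂p0/∂z1 = -0.1628

p = softmax(z) = [0.2447, 0.6652, 0.09003]
p0 = 0.2447, p1 = 0.6652

∂p0/∂z1 = -p0 × p1 = -0.2447 × 0.6652 = -0.1628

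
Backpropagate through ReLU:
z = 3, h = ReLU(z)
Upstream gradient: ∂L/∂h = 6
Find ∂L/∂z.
∂L/∂z = 6

h = ReLU(3) = 3
Since z > 0: ∂h/∂z = 1
∂L/∂z = ∂L/∂h · ∂h/∂z = 6 × 1 = 6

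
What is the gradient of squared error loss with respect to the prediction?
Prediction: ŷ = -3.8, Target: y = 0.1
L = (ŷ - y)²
∂L/∂ŷ = -7.8

∂L/∂ŷ = 2(ŷ - y) = 2(-3.8 - 0.1) = 2(-3.9) = -7.8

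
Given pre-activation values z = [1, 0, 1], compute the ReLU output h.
h = [1, 0, 1]

ReLU applied element-wise: max(0,1)=1, max(0,0)=0, max(0,1)=1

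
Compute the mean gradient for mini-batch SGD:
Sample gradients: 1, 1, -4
Average gradient = -0.6667

Average = (1/3)(1 + 1 + -4) = -2/3 = -0.6667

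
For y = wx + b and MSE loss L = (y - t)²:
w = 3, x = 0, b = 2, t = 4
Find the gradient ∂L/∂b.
∂L/∂b = -4

y = wx + b = (3)(0) + 2 = 2
∂L/∂y = 2(y - t) = 2(2 - 4) = -4
∂y/∂b = 1
∂L/∂b = ∂L/∂y · ∂y/∂b = -4 × 1 = -4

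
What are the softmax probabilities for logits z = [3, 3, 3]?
p = [0.3333, 0.3333, 0.3333]

exp(z) = [20.09, 20.09, 20.09]
Sum = 60.26
p = [0.3333, 0.3333, 0.3333]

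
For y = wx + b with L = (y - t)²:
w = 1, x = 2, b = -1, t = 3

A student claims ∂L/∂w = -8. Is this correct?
Correct

y = (1)(2) + -1 = 1
∂L/∂y = 2(y - t) = 2(1 - 3) = -4
∂y/∂w = x = 2
∂L/∂w = -4 × 2 = -8

Claimed value: -8
Correct: The correct gradient is -8.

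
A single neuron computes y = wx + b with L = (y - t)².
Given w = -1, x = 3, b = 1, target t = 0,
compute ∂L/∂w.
∂L/∂w = -12

y = wx + b = (-1)(3) + 1 = -2
∂L/∂y = 2(y - t) = 2(-2 - 0) = -4
∂y/∂w = x = 3
∂L/∂w = ∂L/∂y · ∂y/∂w = -4 × 3 = -12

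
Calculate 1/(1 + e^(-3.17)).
0.9597

sigmoid(3.17) = 1/(1 + e^(-3.17)) = 1/(1 + 0.042) = 0.9597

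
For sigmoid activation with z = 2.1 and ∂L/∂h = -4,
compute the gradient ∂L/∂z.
∂L/∂z = -0.3888

σ(2.1) = 0.8909
σ'(2.1) = σ(2.1)(1 - σ(2.1)) = 0.8909 × 0.1091 = 0.09719
∂L/∂z = ∂L/∂h · σ'(z) = -4 × 0.09719 = -0.3888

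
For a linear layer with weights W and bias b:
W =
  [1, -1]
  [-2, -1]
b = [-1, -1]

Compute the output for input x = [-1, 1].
y = [-3, 0]

Wx = [1×-1 + -1×1, -2×-1 + -1×1]
   = [-2, 1]
y = Wx + b = [-2 + -1, 1 + -1] = [-3, 0]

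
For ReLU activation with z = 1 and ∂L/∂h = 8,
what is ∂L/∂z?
∂L/∂z = 8

h = ReLU(1) = 1
Since z > 0: ∂h/∂z = 1
∂L/∂z = ∂L/∂h · ∂h/∂z = 8 × 1 = 8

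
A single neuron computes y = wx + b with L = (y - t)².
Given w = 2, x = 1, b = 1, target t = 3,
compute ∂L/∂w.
∂L/∂w = 0

y = wx + b = (2)(1) + 1 = 3
∂L/∂y = 2(y - t) = 2(3 - 3) = 0
∂y/∂w = x = 1
∂L/∂w = ∂L/∂y · ∂y/∂w = 0 × 1 = 0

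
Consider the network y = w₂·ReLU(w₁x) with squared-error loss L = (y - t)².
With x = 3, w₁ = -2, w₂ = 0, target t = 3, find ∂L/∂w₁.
∂L/∂w₁ = 0

Forward pass:
z = w₁x = -2×3 = -6
h = ReLU(-6) = 0
y = w₂h = 0×0 = 0

Backward pass:
∂L/∂y = 2(y - t) = 2(0 - 3) = -6
∂y/∂h = w₂ = 0
∂h/∂z = 0 (ReLU derivative)
∂z/∂w₁ = x = 3

∂L/∂w₁ = -6 × 0 × 0 × 3 = 0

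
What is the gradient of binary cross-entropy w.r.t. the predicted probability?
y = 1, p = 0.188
∂L/∂p = -5.319

∂L/∂p = -y/p + (1-y)/(1-p) = -1/0.188 + 0 = -5.319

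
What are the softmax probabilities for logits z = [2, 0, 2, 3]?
p = [0.206, 0.0279, 0.206, 0.5601]

exp(z) = [7.389, 1, 7.389, 20.09]
Sum = 35.86
p = [0.206, 0.0279, 0.206, 0.5601]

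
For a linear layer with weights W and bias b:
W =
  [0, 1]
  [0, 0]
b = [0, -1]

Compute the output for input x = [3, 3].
y = [3, -1]

Wx = [0×3 + 1×3, 0×3 + 0×3]
   = [3, 0]
y = Wx + b = [3 + 0, 0 + -1] = [3, -1]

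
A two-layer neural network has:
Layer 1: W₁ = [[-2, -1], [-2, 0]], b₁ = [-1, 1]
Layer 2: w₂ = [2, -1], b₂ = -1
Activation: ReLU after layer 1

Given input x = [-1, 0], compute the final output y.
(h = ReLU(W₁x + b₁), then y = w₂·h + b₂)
y = -2

Layer 1 pre-activation: z₁ = [1, 3]
After ReLU: h = [1, 3]
Layer 2 output: y = 2×1 + -1×3 + -1 = -2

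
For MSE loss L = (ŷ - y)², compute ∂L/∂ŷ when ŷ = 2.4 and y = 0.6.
∂L/∂ŷ = 3.6

∂L/∂ŷ = 2(ŷ - y) = 2(2.4 - 0.6) = 2(1.8) = 3.6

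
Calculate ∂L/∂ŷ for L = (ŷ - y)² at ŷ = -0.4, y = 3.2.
∂L/∂ŷ = -7.2

∂L/∂ŷ = 2(ŷ - y) = 2(-0.4 - 3.2) = 2(-3.6) = -7.2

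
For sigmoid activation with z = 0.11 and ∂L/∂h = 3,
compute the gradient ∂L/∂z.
∂L/∂z = 0.7477

σ(0.11) = 0.5275
σ'(0.11) = σ(0.11)(1 - σ(0.11)) = 0.5275 × 0.4725 = 0.2492
∂L/∂z = ∂L/∂h · σ'(z) = 3 × 0.2492 = 0.7477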